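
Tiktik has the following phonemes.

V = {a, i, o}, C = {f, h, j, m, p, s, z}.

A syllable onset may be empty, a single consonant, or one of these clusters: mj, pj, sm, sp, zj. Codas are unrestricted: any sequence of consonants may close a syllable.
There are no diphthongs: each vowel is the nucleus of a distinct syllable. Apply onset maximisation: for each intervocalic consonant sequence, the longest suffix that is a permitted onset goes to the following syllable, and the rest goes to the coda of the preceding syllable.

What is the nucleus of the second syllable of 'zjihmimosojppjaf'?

The vowels are i, i, o, o, a — 5 nuclei, so 5 syllables.
The second nucleus (vowel 2 from the left) is /i/.

i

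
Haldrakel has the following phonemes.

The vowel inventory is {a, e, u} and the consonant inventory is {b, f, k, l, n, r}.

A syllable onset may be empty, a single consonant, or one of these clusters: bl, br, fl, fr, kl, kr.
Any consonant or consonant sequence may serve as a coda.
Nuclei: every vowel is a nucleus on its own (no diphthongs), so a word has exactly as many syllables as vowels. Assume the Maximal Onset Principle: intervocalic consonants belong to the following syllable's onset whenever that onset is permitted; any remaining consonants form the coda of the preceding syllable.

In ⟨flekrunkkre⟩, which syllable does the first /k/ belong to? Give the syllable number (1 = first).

2

Nuclei (vowels): e, u, e → 3 syllables.
/e…u/ gap (V1→V2): cluster /kr/ — /kr/ is itself a permitted onset, so the whole cluster goes right; preceding coda = ∅.
/u…e/ gap (V2→V3): cluster /nkkr/ — the longest permitted-onset suffix is /kr/; onset = /kr/, preceding coda = /nk/.
Result: fle.krunk.kre.
The first /k/ is in the onset of syllable 2 (/krunk/).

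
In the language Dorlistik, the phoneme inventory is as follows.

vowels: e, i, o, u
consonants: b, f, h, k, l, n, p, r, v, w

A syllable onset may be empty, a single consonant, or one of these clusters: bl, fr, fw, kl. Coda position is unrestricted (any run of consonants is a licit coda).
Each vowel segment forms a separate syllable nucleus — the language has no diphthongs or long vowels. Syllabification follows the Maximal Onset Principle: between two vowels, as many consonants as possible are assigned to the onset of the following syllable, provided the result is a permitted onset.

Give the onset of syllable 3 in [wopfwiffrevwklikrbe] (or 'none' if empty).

Vowels present: o, i, e, i, e; each is a nucleus, giving 5 syllables.
/o…i/ gap (V1→V2): /pfw/ splits as /p/ + /fw/ (/fw/ is the longest suffix that is a licit onset).
/i…e/ gap (V2→V3): /ffr/; trying suffixes from longest down, /fr/ is the first permitted one, so coda /f/ | onset /fr/.
/e…i/ gap (V3→V4): /vwkl/; trying suffixes from longest down, /kl/ is the first permitted one, so coda /vw/ | onset /kl/.
/i…e/ gap (V4→V5): /krb/; trying suffixes from longest down, /b/ is the first permitted one, so coda /kr/ | onset /b/.
So the parse is wop.fwif.frevw.klikr.be.
Syllable 3 is /frevw/: onset /fr/, nucleus /e/, coda /vw/.

fr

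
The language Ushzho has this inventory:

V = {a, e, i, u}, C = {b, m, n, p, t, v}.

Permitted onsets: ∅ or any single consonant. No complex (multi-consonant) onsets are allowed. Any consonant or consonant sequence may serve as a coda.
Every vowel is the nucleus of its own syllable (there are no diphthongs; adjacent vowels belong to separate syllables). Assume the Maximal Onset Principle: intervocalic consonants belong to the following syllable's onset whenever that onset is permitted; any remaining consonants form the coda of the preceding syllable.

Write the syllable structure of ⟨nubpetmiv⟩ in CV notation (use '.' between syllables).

The vowels are u, e, i — 3 nuclei, so 3 syllables.
Between /u/ (V1) and /e/ (V2): /bp/ splits as /b/ + /p/ (/p/ is the longest suffix that is a licit onset).
Between /e/ (V2) and /i/ (V3): /tm/ splits as /t/ + /m/ (/m/ is the longest suffix that is a licit onset).
Result: nub.pet.miv.
Mapping each syllable to C/V: /nub/ → CVC, /pet/ → CVC, /miv/ → CVC.

CVC.CVC.CVC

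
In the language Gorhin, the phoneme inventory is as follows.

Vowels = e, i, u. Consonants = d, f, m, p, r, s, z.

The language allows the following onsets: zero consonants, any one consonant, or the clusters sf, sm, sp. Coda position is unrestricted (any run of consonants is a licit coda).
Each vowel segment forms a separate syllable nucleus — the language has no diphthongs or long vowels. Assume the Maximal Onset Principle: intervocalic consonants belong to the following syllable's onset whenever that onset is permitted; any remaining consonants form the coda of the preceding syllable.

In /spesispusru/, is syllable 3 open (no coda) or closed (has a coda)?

closed

Nuclei (vowels): e, i, u, u → 4 syllables.
σ1/σ2 boundary: just /s/ — single C goes to the following onset.
σ2/σ3 boundary: cluster /sp/ — /sp/ is itself a permitted onset, so the whole cluster goes right; preceding coda = ∅.
σ3/σ4 boundary: cluster /sr/ — the longest permitted-onset suffix is /r/; onset = /r/, preceding coda = /s/.
So the parse is spe.si.spus.ru.
Syllable 3 is /spus/ with coda /s/, so it is closed.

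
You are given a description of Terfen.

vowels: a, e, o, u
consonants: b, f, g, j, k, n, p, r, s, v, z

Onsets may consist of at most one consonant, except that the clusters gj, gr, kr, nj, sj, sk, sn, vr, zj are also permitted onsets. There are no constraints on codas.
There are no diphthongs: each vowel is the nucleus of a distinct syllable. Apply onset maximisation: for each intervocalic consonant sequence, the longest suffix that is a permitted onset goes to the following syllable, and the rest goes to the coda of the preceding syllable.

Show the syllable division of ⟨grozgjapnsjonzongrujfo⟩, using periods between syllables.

groz.gjapn.sjon.zon.gruj.fo

The vowels are o, a, o, o, u, o — 6 nuclei, so 6 syllables.
σ1/σ2 boundary: cluster /zgj/ — the longest permitted-onset suffix is /gj/; onset = /gj/, preceding coda = /z/.
σ2/σ3 boundary: cluster /pnsj/ — the longest permitted-onset suffix is /sj/; onset = /sj/, preceding coda = /pn/.
σ3/σ4 boundary: /nz/ splits as /n/ + /z/ (/z/ is the longest suffix that is a licit onset).
σ4/σ5 boundary: /ngr/ splits as /n/ + /gr/ (/gr/ is the longest suffix that is a licit onset).
σ5/σ6 boundary: /jf/ splits as /j/ + /f/ (/f/ is the longest suffix that is a licit onset).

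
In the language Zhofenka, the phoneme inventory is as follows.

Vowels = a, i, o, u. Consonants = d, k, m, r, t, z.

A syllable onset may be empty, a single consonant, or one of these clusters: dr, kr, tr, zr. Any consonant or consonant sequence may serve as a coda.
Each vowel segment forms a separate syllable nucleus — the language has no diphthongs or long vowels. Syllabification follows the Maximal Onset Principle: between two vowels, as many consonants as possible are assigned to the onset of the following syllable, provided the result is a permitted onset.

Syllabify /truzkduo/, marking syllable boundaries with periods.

The vowels are u, u, o — 3 nuclei, so 3 syllables.
V1 /u/ – V2 /u/: /zkd/; trying suffixes from longest down, /d/ is the first permitted one, so coda /zk/ | onset /d/.
V2 /u/ – V3 /o/: hiatus — the boundary sits between the two vowels.

truzk.du.o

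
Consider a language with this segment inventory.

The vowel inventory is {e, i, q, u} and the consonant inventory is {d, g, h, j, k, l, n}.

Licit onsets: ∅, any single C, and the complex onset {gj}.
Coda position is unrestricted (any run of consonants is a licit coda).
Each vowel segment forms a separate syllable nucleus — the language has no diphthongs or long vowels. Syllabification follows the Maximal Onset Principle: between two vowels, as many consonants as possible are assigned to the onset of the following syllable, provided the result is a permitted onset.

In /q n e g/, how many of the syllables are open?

The vowels are q, e — 2 nuclei, so 2 syllables.
Between /q/ (V1) and /e/ (V2): /n/ is a single consonant, so it becomes the next onset.
So the parse is q.neg.
Classifying each syllable: /q/ (open), /neg/ (closed).
Open syllables: 1.

1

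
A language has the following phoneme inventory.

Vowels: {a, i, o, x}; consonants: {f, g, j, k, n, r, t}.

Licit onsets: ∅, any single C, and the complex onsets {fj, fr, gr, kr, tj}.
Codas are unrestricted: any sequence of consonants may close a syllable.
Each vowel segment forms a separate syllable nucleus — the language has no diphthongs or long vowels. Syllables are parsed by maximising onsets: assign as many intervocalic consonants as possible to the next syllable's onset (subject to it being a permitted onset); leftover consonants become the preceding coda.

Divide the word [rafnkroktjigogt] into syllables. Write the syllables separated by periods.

Nuclei (vowels): a, o, i, o → 4 syllables.
σ1/σ2 boundary: /fnkr/; trying suffixes from longest down, /kr/ is the first permitted one, so coda /fn/ | onset /kr/.
σ2/σ3 boundary: cluster /ktj/ — the longest permitted-onset suffix is /tj/; onset = /tj/, preceding coda = /k/.
σ3/σ4 boundary: just /g/ — single C goes to the following onset.

rafn.krok.tji.gogt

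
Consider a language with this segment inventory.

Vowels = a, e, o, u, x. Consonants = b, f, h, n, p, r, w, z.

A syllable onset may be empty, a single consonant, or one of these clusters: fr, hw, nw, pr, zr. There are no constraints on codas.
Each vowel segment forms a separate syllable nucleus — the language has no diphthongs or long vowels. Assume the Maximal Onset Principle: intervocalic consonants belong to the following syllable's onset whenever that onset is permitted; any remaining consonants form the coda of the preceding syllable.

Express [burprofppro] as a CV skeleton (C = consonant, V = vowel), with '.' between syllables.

CVC.CCVCC.CCV

The vowels are u, o, o — 3 nuclei, so 3 syllables.
V1 /u/ – V2 /o/: /rpr/ — longest licit onset from the right is /pr/, leaving /r/ as coda.
V2 /o/ – V3 /o/: /fppr/ splits as /fp/ + /pr/ (/pr/ is the longest suffix that is a licit onset).
So the parse is bur.profp.pro.
Mapping each syllable to C/V: /bur/ → CVC, /profp/ → CCVCC, /pro/ → CCV.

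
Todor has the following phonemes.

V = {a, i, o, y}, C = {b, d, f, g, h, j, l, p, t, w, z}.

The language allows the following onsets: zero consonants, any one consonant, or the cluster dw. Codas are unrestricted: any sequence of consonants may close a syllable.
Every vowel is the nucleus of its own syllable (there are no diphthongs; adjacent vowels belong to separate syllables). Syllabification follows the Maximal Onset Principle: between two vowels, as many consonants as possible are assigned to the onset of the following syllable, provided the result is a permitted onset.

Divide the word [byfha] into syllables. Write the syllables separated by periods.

The vowels are y, a — 2 nuclei, so 2 syllables.
V1 /y/ – V2 /a/: /fh/ — longest licit onset from the right is /h/, leaving /f/ as coda.

byf.ha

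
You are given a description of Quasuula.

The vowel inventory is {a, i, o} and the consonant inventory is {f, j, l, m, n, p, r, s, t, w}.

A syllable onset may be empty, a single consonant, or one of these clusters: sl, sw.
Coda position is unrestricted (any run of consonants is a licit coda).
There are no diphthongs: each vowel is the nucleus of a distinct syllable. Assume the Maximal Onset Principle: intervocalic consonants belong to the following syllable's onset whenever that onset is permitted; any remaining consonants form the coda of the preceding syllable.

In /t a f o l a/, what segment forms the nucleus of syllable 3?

a

Nuclei (vowels): a, o, a → 3 syllables.
The third nucleus (vowel 3 from the left) is /a/.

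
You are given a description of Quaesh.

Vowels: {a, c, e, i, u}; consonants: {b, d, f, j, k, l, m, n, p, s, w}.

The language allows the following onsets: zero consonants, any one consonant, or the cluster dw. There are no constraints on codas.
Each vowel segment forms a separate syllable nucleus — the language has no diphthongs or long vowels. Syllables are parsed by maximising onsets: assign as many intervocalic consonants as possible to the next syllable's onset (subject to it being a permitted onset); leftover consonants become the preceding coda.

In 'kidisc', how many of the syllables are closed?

0

The vowels are i, i, c — 3 nuclei, so 3 syllables.
Between /i/ (V1) and /i/ (V2): just /d/ — single C goes to the following onset.
Between /i/ (V2) and /c/ (V3): /s/ → onset of the next syllable (single consonants are always licit onsets).
Putting it together: ki.di.sc.
Classifying each syllable: /ki/ (open), /di/ (open), /sc/ (open).
Closed syllables: 0.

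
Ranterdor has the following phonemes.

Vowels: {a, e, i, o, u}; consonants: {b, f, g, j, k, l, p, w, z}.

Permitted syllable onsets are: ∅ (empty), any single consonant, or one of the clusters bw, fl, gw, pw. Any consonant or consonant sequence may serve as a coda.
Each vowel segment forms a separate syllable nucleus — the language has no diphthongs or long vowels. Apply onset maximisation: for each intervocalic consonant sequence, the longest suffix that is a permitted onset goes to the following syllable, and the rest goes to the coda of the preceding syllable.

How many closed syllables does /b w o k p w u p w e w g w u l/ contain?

3

The vowels are o, u, e, u — 4 nuclei, so 4 syllables.
V1 /o/ – V2 /u/: /kpw/; trying suffixes from longest down, /pw/ is the first permitted one, so coda /k/ | onset /pw/.
V2 /u/ – V3 /e/: /pw/ is a licit onset in full, so it all attaches to the next syllable.
V3 /e/ – V4 /u/: /wgw/; trying suffixes from longest down, /gw/ is the first permitted one, so coda /w/ | onset /gw/.
Result: bwok.pwu.pwew.gwul.
Classifying each syllable: /bwok/ (closed), /pwu/ (open), /pwew/ (closed), /gwul/ (closed).
Closed syllables: 3.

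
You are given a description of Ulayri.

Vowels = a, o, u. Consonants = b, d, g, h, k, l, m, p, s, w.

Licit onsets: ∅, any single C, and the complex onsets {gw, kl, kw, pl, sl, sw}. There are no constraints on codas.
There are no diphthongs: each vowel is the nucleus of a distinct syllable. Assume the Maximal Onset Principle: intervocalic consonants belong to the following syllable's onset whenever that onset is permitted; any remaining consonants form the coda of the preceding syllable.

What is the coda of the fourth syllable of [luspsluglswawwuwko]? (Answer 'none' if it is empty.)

w

The vowels are u, u, a, u, o — 5 nuclei, so 5 syllables.
/u…u/ gap (V1→V2): /spsl/ — longest licit onset from the right is /sl/, leaving /sp/ as coda.
/u…a/ gap (V2→V3): cluster /glsw/ — the longest permitted-onset suffix is /sw/; onset = /sw/, preceding coda = /gl/.
/a…u/ gap (V3→V4): /ww/ splits as /w/ + /w/ (/w/ is the longest suffix that is a licit onset).
/u…o/ gap (V4→V5): /wk/; trying suffixes from longest down, /k/ is the first permitted one, so coda /w/ | onset /k/.
Syllabification: lusp.slugl.swaw.wuw.ko.
Syllable 4 is /wuw/: onset /w/, nucleus /u/, coda /w/.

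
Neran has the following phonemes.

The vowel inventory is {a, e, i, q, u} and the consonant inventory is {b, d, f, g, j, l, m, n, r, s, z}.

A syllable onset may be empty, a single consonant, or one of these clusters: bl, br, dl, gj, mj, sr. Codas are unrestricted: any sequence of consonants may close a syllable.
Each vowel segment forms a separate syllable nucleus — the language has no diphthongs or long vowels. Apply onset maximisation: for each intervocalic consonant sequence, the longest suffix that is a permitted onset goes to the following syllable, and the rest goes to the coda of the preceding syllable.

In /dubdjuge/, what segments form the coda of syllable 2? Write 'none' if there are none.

none

The vowels are u, u, e — 3 nuclei, so 3 syllables.
/u…u/ gap (V1→V2): /bdj/; trying suffixes from longest down, /j/ is the first permitted one, so coda /bd/ | onset /j/.
/u…e/ gap (V2→V3): /g/ is a single consonant, so it becomes the next onset.
Putting it together: dubd.ju.ge.
Syllable 2 is /ju/: onset /j/, nucleus /u/, coda ∅.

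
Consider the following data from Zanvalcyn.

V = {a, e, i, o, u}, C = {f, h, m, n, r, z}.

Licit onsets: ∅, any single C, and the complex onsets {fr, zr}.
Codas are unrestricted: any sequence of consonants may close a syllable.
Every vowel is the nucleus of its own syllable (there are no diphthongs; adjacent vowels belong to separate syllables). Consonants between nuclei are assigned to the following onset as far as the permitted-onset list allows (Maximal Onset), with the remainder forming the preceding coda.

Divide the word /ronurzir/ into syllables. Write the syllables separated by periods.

Nuclei (vowels): o, u, i → 3 syllables.
V1 /o/ – V2 /u/: just /n/ — single C goes to the following onset.
V2 /u/ – V3 /i/: /rz/ — longest licit onset from the right is /z/, leaving /r/ as coda.

ro.nur.zir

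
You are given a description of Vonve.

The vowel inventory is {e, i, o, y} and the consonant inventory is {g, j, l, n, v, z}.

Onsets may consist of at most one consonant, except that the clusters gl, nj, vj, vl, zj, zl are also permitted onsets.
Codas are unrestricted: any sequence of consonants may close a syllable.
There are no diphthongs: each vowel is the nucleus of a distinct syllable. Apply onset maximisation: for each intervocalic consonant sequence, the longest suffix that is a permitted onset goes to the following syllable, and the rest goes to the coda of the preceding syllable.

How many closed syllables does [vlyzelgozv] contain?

2

Nuclei (vowels): y, e, o → 3 syllables.
/y…e/ gap (V1→V2): /z/ is a single consonant, so it becomes the next onset.
/e…o/ gap (V2→V3): /lg/; trying suffixes from longest down, /g/ is the first permitted one, so coda /l/ | onset /g/.
So the parse is vly.zel.gozv.
Classifying each syllable: /vly/ (open), /zel/ (closed), /gozv/ (closed).
Closed syllables: 2.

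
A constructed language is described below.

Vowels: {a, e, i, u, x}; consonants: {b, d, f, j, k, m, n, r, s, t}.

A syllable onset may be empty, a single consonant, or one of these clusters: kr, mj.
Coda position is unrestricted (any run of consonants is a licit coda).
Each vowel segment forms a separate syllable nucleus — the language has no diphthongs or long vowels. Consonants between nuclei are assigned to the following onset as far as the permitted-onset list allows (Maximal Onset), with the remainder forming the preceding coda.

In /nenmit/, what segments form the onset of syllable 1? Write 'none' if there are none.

Vowels present: e, i; each is a nucleus, giving 2 syllables.
Between /e/ (V1) and /i/ (V2): cluster /nm/ — the longest permitted-onset suffix is /m/; onset = /m/, preceding coda = /n/.
Putting it together: nen.mit.
Syllable 1 is /nen/: onset /n/, nucleus /e/, coda /n/.

n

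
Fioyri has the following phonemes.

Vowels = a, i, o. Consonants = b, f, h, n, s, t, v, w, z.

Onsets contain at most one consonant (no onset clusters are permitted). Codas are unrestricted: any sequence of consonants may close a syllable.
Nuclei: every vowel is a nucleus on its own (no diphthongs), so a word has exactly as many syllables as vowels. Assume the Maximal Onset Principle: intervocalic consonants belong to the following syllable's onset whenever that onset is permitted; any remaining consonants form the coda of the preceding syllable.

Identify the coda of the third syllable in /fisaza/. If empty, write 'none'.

none

Nuclei (vowels): i, a, a → 3 syllables.
/i…a/ gap (V1→V2): /s/ → onset of the next syllable (single consonants are always licit onsets).
/a…a/ gap (V2→V3): /z/ is a single consonant, so it becomes the next onset.
Putting it together: fi.sa.za.
Syllable 3 is /za/: onset /z/, nucleus /a/, coda ∅.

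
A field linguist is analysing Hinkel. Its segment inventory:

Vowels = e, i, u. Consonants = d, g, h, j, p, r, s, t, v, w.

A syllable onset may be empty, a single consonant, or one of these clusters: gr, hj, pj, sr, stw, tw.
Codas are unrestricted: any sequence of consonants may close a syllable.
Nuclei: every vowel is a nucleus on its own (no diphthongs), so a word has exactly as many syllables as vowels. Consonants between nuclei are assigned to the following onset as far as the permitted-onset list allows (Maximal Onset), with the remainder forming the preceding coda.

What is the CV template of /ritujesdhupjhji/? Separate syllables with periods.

CV.CV.CVCC.CVCC.CCV

The vowels are i, u, e, u, i — 5 nuclei, so 5 syllables.
Between /i/ (V1) and /u/ (V2): just /t/ — single C goes to the following onset.
Between /u/ (V2) and /e/ (V3): /j/ is a single consonant, so it becomes the next onset.
Between /e/ (V3) and /u/ (V4): cluster /sdh/ — the longest permitted-onset suffix is /h/; onset = /h/, preceding coda = /sd/.
Between /u/ (V4) and /i/ (V5): /pjhj/ — longest licit onset from the right is /hj/, leaving /pj/ as coda.
Putting it together: ri.tu.jesd.hupj.hji.
Mapping each syllable to C/V: /ri/ → CV, /tu/ → CV, /jesd/ → CVCC, /hupj/ → CVCC, /hji/ → CCV.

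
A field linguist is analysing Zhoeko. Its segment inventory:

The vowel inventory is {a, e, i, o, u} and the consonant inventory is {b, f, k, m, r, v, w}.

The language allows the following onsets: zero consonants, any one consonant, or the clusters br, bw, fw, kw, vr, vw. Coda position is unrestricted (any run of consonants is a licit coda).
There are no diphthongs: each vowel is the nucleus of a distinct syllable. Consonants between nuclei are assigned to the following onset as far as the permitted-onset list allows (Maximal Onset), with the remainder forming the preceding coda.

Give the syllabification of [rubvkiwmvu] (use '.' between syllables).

rubv.kiwm.vu

The vowels are u, i, u — 3 nuclei, so 3 syllables.
/u…i/ gap (V1→V2): /bvk/ — longest licit onset from the right is /k/, leaving /bv/ as coda.
/i…u/ gap (V2→V3): /wmv/; trying suffixes from longest down, /v/ is the first permitted one, so coda /wm/ | onset /v/.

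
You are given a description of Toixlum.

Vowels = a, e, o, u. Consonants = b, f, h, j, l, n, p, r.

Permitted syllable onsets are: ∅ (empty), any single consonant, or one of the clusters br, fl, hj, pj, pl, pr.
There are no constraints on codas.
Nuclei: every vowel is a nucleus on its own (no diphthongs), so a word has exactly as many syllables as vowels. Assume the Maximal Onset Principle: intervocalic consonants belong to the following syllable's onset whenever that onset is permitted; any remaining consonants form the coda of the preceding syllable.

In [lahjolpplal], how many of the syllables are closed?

2

Vowels present: a, o, a; each is a nucleus, giving 3 syllables.
Between /a/ (V1) and /o/ (V2): /hj/ — entire cluster is a permitted onset → onset /hj/, coda ∅.
Between /o/ (V2) and /a/ (V3): cluster /lppl/ — the longest permitted-onset suffix is /pl/; onset = /pl/, preceding coda = /lp/.
Syllabification: la.hjolp.plal.
Classifying each syllable: /la/ (open), /hjolp/ (closed), /plal/ (closed).
Closed syllables: 2.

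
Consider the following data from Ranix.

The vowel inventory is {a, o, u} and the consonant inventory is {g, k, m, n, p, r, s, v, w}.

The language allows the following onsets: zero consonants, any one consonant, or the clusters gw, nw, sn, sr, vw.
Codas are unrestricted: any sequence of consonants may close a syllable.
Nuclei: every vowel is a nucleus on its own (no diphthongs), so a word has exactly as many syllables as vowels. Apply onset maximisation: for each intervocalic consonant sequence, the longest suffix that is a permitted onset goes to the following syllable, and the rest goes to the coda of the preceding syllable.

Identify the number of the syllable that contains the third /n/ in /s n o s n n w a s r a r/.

Vowels present: o, a, a; each is a nucleus, giving 3 syllables.
σ1/σ2 boundary: /snnw/ — longest licit onset from the right is /nw/, leaving /sn/ as coda.
σ2/σ3 boundary: /sr/ — entire cluster is a permitted onset → onset /sr/, coda ∅.
Putting it together: snosn.nwa.srar.
The third /n/ is in the onset of syllable 2 (/nwa/).

2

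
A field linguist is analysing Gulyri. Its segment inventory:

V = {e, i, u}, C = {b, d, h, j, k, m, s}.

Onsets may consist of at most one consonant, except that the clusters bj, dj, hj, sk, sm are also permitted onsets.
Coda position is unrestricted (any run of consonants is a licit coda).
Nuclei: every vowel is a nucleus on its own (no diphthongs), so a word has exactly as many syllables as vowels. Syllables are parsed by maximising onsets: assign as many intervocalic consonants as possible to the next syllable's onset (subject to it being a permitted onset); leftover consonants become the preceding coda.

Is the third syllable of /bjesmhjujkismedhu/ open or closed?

open

Vowels present: e, u, i, e, u; each is a nucleus, giving 5 syllables.
/e…u/ gap (V1→V2): /smhj/; trying suffixes from longest down, /hj/ is the first permitted one, so coda /sm/ | onset /hj/.
/u…i/ gap (V2→V3): /jk/; trying suffixes from longest down, /k/ is the first permitted one, so coda /j/ | onset /k/.
/i…e/ gap (V3→V4): /sm/ — entire cluster is a permitted onset → onset /sm/, coda ∅.
/e…u/ gap (V4→V5): cluster /dh/ — the longest permitted-onset suffix is /h/; onset = /h/, preceding coda = /d/.
Putting it together: bjesm.hjuj.ki.smed.hu.
Syllable 3 is /ki/; it ends in its nucleus with no coda, so it is open.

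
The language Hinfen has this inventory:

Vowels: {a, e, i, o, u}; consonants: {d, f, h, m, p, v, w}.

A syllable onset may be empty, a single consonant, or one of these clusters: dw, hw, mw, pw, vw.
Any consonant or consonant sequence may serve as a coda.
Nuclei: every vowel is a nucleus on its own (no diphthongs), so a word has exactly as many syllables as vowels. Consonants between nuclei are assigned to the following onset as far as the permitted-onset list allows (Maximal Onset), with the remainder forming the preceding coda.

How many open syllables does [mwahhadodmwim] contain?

Nuclei (vowels): a, a, o, i → 4 syllables.
Between /a/ (V1) and /a/ (V2): /hh/; trying suffixes from longest down, /h/ is the first permitted one, so coda /h/ | onset /h/.
Between /a/ (V2) and /o/ (V3): /d/ is a single consonant, so it becomes the next onset.
Between /o/ (V3) and /i/ (V4): /dmw/ splits as /d/ + /mw/ (/mw/ is the longest suffix that is a licit onset).
Result: mwah.ha.dod.mwim.
Classifying each syllable: /mwah/ (closed), /ha/ (open), /dod/ (closed), /mwim/ (closed).
Open syllables: 1.

1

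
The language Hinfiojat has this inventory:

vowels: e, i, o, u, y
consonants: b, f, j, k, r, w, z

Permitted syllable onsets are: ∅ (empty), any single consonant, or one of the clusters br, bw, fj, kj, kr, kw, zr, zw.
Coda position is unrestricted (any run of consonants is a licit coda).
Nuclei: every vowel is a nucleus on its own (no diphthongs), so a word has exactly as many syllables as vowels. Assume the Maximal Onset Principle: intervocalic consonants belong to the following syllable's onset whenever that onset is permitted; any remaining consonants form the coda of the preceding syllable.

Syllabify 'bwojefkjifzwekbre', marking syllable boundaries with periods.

Nuclei (vowels): o, e, i, e, e → 5 syllables.
V1 /o/ – V2 /e/: /j/ is a single consonant, so it becomes the next onset.
V2 /e/ – V3 /i/: /fkj/ splits as /f/ + /kj/ (/kj/ is the longest suffix that is a licit onset).
V3 /i/ – V4 /e/: /fzw/ — longest licit onset from the right is /zw/, leaving /f/ as coda.
V4 /e/ – V5 /e/: /kbr/ splits as /k/ + /br/ (/br/ is the longest suffix that is a licit onset).

bwo.jef.kjif.zwek.bre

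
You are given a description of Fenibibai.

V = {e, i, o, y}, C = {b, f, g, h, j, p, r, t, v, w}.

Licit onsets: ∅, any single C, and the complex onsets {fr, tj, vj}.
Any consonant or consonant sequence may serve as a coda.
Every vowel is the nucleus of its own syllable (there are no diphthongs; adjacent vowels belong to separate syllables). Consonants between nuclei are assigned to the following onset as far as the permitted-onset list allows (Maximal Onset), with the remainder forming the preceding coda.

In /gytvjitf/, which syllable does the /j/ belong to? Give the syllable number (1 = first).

Nuclei (vowels): y, i → 2 syllables.
V1 /y/ – V2 /i/: /tvj/ splits as /t/ + /vj/ (/vj/ is the longest suffix that is a licit onset).
So the parse is gyt.vjitf.
The /j/ is in the onset of syllable 2 (/vjitf/).

2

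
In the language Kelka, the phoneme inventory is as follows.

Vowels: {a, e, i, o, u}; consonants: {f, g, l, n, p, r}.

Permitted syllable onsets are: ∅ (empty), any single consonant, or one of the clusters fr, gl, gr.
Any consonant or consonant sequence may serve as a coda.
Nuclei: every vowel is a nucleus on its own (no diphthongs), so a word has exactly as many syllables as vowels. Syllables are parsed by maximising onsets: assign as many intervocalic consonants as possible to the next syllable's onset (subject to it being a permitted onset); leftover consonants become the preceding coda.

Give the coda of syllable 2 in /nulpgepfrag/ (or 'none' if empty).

p

Nuclei (vowels): u, e, a → 3 syllables.
σ1/σ2 boundary: /lpg/ splits as /lp/ + /g/ (/g/ is the longest suffix that is a licit onset).
σ2/σ3 boundary: cluster /pfr/ — the longest permitted-onset suffix is /fr/; onset = /fr/, preceding coda = /p/.
Result: nulp.gep.frag.
Syllable 2 is /gep/: onset /g/, nucleus /e/, coda /p/.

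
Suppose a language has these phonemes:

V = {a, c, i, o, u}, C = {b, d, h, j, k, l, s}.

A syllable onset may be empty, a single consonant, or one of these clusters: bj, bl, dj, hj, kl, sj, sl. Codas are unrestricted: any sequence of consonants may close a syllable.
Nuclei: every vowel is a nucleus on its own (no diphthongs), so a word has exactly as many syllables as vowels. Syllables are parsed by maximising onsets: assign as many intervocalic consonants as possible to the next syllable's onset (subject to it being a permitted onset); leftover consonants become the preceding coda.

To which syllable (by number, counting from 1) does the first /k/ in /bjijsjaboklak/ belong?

Nuclei (vowels): i, a, o, a → 4 syllables.
/i…a/ gap (V1→V2): /jsj/ splits as /j/ + /sj/ (/sj/ is the longest suffix that is a licit onset).
/a…o/ gap (V2→V3): just /b/ — single C goes to the following onset.
/o…a/ gap (V3→V4): /kl/ — entire cluster is a permitted onset → onset /kl/, coda ∅.
So the parse is bjij.sja.bo.klak.
The first /k/ is in the onset of syllable 4 (/klak/).

4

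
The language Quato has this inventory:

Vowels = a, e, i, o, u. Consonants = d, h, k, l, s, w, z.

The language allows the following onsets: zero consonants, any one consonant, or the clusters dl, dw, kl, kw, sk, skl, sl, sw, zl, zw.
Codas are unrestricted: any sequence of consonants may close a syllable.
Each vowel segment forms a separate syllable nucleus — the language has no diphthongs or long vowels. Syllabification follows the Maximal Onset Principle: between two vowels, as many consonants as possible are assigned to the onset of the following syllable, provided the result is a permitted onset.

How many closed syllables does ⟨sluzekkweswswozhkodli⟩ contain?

The vowels are u, e, e, o, o, i — 6 nuclei, so 6 syllables.
Between /u/ (V1) and /e/ (V2): /z/ → onset of the next syllable (single consonants are always licit onsets).
Between /e/ (V2) and /e/ (V3): /kkw/; trying suffixes from longest down, /kw/ is the first permitted one, so coda /k/ | onset /kw/.
Between /e/ (V3) and /o/ (V4): /swsw/ — longest licit onset from the right is /sw/, leaving /sw/ as coda.
Between /o/ (V4) and /o/ (V5): /zhk/ — longest licit onset from the right is /k/, leaving /zh/ as coda.
Between /o/ (V5) and /i/ (V6): cluster /dl/ — /dl/ is itself a permitted onset, so the whole cluster goes right; preceding coda = ∅.
Syllabification: slu.zek.kwesw.swozh.ko.dli.
Classifying each syllable: /slu/ (open), /zek/ (closed), /kwesw/ (closed), /swozh/ (closed), /ko/ (open), /dli/ (open).
Closed syllables: 3.

3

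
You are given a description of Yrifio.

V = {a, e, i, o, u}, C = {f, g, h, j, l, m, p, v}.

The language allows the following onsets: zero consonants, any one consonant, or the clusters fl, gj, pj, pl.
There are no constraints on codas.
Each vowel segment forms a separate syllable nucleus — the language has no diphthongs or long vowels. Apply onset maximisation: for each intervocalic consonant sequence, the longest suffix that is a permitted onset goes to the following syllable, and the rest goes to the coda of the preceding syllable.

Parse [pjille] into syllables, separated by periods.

pjil.le

The vowels are i, e — 2 nuclei, so 2 syllables.
σ1/σ2 boundary: cluster /ll/ — the longest permitted-onset suffix is /l/; onset = /l/, preceding coda = /l/.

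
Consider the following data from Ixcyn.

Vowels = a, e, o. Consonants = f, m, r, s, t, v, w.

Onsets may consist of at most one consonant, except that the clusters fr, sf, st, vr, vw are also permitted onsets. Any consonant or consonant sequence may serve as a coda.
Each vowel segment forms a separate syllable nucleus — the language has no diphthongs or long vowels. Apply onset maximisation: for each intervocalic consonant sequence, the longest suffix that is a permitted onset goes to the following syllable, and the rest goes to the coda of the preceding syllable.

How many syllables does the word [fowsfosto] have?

3

Nuclei (vowels): o, o, o → 3 syllables.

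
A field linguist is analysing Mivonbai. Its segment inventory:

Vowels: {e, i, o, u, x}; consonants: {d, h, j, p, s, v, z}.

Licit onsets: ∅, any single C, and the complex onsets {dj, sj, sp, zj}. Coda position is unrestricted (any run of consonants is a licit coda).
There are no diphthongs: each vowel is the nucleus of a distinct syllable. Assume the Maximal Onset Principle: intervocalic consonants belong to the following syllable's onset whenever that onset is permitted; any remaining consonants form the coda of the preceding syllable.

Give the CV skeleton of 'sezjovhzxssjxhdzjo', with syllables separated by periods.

CV.CCVCC.CVC.CCVCC.CCV

Nuclei (vowels): e, o, x, x, o → 5 syllables.
/e…o/ gap (V1→V2): /zj/ — entire cluster is a permitted onset → onset /zj/, coda ∅.
/o…x/ gap (V2→V3): cluster /vhz/ — the longest permitted-onset suffix is /z/; onset = /z/, preceding coda = /vh/.
/x…x/ gap (V3→V4): cluster /ssj/ — the longest permitted-onset suffix is /sj/; onset = /sj/, preceding coda = /s/.
/x…o/ gap (V4→V5): /hdzj/ — longest licit onset from the right is /zj/, leaving /hd/ as coda.
So the parse is se.zjovh.zxs.sjxhd.zjo.
Mapping each syllable to C/V: /se/ → CV, /zjovh/ → CCVCC, /zxs/ → CVC, /sjxhd/ → CCVCC, /zjo/ → CCV.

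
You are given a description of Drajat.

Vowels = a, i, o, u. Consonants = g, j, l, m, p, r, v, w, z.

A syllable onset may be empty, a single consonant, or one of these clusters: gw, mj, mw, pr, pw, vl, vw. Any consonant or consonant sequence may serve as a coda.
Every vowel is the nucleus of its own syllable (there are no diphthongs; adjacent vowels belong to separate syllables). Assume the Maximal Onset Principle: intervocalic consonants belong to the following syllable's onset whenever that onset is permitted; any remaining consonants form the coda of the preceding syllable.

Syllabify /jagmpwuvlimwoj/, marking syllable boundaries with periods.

jagm.pwu.vli.mwoj

The vowels are a, u, i, o — 4 nuclei, so 4 syllables.
Between /a/ (V1) and /u/ (V2): /gmpw/; trying suffixes from longest down, /pw/ is the first permitted one, so coda /gm/ | onset /pw/.
Between /u/ (V2) and /i/ (V3): /vl/ is a licit onset in full, so it all attaches to the next syllable.
Between /i/ (V3) and /o/ (V4): /mw/ is a licit onset in full, so it all attaches to the next syllable.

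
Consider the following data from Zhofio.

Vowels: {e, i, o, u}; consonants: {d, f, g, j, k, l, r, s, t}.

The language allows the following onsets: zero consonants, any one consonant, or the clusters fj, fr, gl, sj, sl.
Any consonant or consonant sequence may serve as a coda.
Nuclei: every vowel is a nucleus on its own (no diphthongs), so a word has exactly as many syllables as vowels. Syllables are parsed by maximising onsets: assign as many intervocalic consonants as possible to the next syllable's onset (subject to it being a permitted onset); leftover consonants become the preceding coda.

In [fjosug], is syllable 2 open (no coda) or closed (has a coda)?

Nuclei (vowels): o, u → 2 syllables.
V1 /o/ – V2 /u/: just /s/ — single C goes to the following onset.
Putting it together: fjo.sug.
Syllable 2 is /sug/ with coda /g/, so it is closed.

closed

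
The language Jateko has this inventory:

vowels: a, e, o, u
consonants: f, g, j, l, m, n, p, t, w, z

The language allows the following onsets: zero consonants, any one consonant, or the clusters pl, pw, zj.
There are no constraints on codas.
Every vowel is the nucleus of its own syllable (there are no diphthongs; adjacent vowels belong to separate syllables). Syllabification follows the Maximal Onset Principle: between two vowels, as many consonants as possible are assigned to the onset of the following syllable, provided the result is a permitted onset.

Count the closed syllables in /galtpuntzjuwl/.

3

Nuclei (vowels): a, u, u → 3 syllables.
/a…u/ gap (V1→V2): cluster /ltp/ — the longest permitted-onset suffix is /p/; onset = /p/, preceding coda = /lt/.
/u…u/ gap (V2→V3): /ntzj/; trying suffixes from longest down, /zj/ is the first permitted one, so coda /nt/ | onset /zj/.
So the parse is galt.punt.zjuwl.
Classifying each syllable: /galt/ (closed), /punt/ (closed), /zjuwl/ (closed).
Closed syllables: 3.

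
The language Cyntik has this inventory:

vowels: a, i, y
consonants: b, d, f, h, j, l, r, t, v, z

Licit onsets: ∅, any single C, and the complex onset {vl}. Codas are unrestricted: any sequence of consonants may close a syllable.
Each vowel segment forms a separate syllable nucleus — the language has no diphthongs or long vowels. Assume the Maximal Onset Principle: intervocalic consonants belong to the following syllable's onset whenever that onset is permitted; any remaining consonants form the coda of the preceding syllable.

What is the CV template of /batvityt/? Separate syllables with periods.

CVC.CV.CVC

Nuclei (vowels): a, i, y → 3 syllables.
V1 /a/ – V2 /i/: /tv/ splits as /t/ + /v/ (/v/ is the longest suffix that is a licit onset).
V2 /i/ – V3 /y/: /t/ is a single consonant, so it becomes the next onset.
Result: bat.vi.tyt.
Mapping each syllable to C/V: /bat/ → CVC, /vi/ → CV, /tyt/ → CVC.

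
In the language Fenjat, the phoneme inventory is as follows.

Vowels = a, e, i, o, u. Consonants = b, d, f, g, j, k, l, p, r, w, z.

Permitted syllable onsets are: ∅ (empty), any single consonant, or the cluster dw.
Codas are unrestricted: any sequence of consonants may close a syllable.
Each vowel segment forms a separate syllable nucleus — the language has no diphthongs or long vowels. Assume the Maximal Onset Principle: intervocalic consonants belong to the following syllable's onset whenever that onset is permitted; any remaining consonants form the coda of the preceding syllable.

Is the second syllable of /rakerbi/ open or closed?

Vowels present: a, e, i; each is a nucleus, giving 3 syllables.
/a…e/ gap (V1→V2): /k/ → onset of the next syllable (single consonants are always licit onsets).
/e…i/ gap (V2→V3): /rb/ — longest licit onset from the right is /b/, leaving /r/ as coda.
So the parse is ra.ker.bi.
Syllable 2 is /ker/ with coda /r/, so it is closed.

closed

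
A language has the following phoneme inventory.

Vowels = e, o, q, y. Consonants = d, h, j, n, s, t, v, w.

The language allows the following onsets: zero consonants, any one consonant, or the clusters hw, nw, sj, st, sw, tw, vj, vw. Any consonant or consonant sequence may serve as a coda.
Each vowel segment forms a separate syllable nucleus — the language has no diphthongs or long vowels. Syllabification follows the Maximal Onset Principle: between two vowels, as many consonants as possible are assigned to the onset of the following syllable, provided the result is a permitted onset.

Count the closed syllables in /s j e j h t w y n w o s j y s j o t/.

The vowels are e, y, o, y, o — 5 nuclei, so 5 syllables.
V1 /e/ – V2 /y/: /jhtw/ — longest licit onset from the right is /tw/, leaving /jh/ as coda.
V2 /y/ – V3 /o/: /nw/ — entire cluster is a permitted onset → onset /nw/, coda ∅.
V3 /o/ – V4 /y/: cluster /sj/ — /sj/ is itself a permitted onset, so the whole cluster goes right; preceding coda = ∅.
V4 /y/ – V5 /o/: cluster /sj/ — /sj/ is itself a permitted onset, so the whole cluster goes right; preceding coda = ∅.
Result: sjejh.twy.nwo.sjy.sjot.
Classifying each syllable: /sjejh/ (closed), /twy/ (open), /nwo/ (open), /sjy/ (open), /sjot/ (closed).
Closed syllables: 2.

2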